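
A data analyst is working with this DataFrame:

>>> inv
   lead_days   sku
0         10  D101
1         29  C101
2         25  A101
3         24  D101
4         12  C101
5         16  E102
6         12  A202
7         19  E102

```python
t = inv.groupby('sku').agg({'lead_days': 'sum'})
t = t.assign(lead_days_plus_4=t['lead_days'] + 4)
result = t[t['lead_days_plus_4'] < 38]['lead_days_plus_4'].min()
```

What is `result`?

group by sku, sum of lead_days:
      lead_days
sku            
A101         25
A202         12
C101         41
D101         34
E102         35
add column lead_days_plus_4 = t['lead_days'] + 4:
      lead_days  lead_days_plus_4
sku                              
A101         25                29
A202         12                16
C101         41                45
D101         34                38
E102         35                39
filter rows where lead_days_plus_4 < 38:
      lead_days  lead_days_plus_4
sku                              
A101         25                29
A202         12                16

16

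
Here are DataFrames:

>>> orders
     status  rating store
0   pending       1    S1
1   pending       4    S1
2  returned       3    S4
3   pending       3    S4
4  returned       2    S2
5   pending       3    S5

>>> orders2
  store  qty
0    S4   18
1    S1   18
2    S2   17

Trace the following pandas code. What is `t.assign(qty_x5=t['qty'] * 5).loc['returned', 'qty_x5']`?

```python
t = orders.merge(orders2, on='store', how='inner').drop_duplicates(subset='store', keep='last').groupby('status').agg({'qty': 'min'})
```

85

merge on 'store' (how='inner') → 5 rows:
     status  rating store  qty
0   pending       1    S1   18
1   pending       4    S1   18
2  returned       3    S4   18
3   pending       3    S4   18
4  returned       2    S2   17
drop duplicate store (keep=last):
     status  rating store  qty
1   pending       4    S1   18
3   pending       3    S4   18
4  returned       2    S2   17
group by status, min of qty:
          qty
status       
pending    18
returned   17
add column qty_x5 = t['qty'] * 5:
          qty  qty_x5
status               
pending    18      90
returned   17      85
Reading off the value at row 'returned', column 'qty_x5', we get 85.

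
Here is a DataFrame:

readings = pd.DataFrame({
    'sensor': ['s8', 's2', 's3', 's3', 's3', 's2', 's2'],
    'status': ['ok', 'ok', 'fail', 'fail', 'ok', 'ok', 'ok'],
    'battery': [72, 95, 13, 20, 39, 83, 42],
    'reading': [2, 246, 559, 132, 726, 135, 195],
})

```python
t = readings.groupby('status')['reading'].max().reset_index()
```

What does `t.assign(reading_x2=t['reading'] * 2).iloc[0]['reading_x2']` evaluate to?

group by status, max of reading:
status
fail    559
ok      726
Name: reading, dtype: int64
reset_index():
  status  reading
0   fail      559
1     ok      726
add column reading_x2 = t['reading'] * 2:
  status  reading  reading_x2
0   fail      559        1118
1     ok      726        1452
value at position 0, column 'reading_x2' → 1118

1118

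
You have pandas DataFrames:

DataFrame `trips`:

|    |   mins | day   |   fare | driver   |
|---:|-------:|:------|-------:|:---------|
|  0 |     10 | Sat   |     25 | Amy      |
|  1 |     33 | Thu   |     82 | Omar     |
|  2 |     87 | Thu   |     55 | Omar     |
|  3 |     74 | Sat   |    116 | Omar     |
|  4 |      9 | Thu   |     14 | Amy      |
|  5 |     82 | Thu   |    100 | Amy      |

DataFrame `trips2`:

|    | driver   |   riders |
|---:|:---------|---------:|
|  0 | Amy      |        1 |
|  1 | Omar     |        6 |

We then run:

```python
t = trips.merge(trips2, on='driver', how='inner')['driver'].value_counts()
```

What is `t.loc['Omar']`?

merge on 'driver' (how='inner') → 6 rows:
   mins  day  fare driver  riders
0    10  Sat    25    Amy       1
1    33  Thu    82   Omar       6
2    87  Thu    55   Omar       6
3    74  Sat   116   Omar       6
4     9  Thu    14    Amy       1
5    82  Thu   100    Amy       1
value_counts of driver:
driver
Amy     3
Omar    3
Name: count, dtype: int64
Finally, value at index 'Omar' = 3.

3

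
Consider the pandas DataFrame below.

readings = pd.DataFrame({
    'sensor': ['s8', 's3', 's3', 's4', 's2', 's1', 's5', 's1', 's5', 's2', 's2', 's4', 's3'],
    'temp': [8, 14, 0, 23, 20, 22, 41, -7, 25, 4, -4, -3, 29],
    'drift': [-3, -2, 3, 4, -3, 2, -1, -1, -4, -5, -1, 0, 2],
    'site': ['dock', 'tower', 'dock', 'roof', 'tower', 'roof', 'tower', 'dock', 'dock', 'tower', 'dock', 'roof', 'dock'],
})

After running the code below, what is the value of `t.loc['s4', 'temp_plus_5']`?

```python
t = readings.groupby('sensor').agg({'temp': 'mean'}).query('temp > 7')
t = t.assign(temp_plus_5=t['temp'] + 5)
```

15.0

group by sensor, mean of temp:
             temp
sensor           
s1       7.500000
s2       6.666667
s3      14.333333
s4      10.000000
s5      33.000000
s8       8.000000
filter rows where temp > 7:
             temp
sensor           
s1       7.500000
s3      14.333333
s4      10.000000
s5      33.000000
s8       8.000000
add column temp_plus_5 = t['temp'] + 5:
             temp  temp_plus_5
sensor                        
s1       7.500000    12.500000
s3      14.333333    19.333333
s4      10.000000    15.000000
s5      33.000000    38.000000
s8       8.000000    13.000000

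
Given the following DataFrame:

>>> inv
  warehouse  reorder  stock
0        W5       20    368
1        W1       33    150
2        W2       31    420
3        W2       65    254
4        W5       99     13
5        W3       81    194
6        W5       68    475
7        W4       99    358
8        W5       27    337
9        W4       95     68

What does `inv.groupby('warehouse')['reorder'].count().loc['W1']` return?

group by warehouse, count of reorder:
warehouse
W1    1
W2    2
W3    1
W4    2
W5    4
Name: reorder, dtype: int64
Finally, value at index 'W1' = 1.

1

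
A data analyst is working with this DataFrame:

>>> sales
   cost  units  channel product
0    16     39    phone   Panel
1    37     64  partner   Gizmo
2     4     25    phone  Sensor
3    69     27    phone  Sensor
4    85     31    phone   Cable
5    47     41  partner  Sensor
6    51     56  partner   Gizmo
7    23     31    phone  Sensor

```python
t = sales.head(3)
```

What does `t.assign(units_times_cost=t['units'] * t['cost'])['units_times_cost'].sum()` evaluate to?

3092

take first 3 rows:
   cost  units  channel product
0    16     39    phone   Panel
1    37     64  partner   Gizmo
2     4     25    phone  Sensor
add column units_times_cost = t['units'] * t['cost']:
   cost  units  channel product  units_times_cost
0    16     39    phone   Panel               624
1    37     64  partner   Gizmo              2368
2     4     25    phone  Sensor               100
Then the sum of column 'units_times_cost': 3092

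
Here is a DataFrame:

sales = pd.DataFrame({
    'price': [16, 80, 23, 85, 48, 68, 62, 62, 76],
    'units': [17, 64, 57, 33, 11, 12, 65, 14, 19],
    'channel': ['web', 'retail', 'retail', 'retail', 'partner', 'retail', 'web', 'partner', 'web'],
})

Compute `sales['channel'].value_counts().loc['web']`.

value_counts of channel:
channel
retail     4
web        3
partner    2
Name: count, dtype: int64

3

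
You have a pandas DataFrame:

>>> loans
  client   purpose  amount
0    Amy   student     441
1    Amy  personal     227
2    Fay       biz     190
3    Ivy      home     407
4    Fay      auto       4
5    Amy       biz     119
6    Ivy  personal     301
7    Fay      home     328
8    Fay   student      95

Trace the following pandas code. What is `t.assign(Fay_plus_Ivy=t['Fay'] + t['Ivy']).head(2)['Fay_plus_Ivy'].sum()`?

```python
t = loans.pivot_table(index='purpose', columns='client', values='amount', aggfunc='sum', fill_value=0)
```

pivot: rows=purpose, cols=client, sum(amount):
client    Amy  Fay  Ivy
purpose                
auto        0    4    0
biz       119  190    0
home        0  328  407
personal  227    0  301
student   441   95    0
add column Fay_plus_Ivy = t['Fay'] + t['Ivy']:
client    Amy  Fay  Ivy  Fay_plus_Ivy
purpose                              
auto        0    4    0             4
biz       119  190    0           190
home        0  328  407           735
personal  227    0  301           301
student   441   95    0            95
take first 2 rows:
client   Amy  Fay  Ivy  Fay_plus_Ivy
purpose                             
auto       0    4    0             4
biz      119  190    0           190
Taking the sum of column 'Fay_plus_Ivy' gives 194.

194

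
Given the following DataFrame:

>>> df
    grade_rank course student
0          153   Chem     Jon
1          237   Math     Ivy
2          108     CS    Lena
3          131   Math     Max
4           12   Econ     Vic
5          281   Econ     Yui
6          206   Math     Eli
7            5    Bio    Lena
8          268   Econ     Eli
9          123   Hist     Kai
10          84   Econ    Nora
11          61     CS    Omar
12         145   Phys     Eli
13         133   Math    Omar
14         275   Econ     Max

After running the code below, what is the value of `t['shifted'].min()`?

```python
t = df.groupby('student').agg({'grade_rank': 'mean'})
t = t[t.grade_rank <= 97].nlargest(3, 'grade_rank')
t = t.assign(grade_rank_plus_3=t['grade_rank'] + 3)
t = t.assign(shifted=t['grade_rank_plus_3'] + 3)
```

group by student, mean of grade_rank:
         grade_rank
student            
Eli      206.333333
Ivy      237.000000
Jon      153.000000
Kai      123.000000
Lena      56.500000
Max      203.000000
Nora      84.000000
Omar      97.000000
Vic       12.000000
Yui      281.000000
filter rows where grade_rank <= 97:
         grade_rank
student            
Lena           56.5
Nora           84.0
Omar           97.0
Vic            12.0
take 3 rows with largest grade_rank:
         grade_rank
student            
Omar           97.0
Nora           84.0
Lena           56.5
add column grade_rank_plus_3 = t['grade_rank'] + 3:
         grade_rank  grade_rank_plus_3
student                               
Omar           97.0              100.0
Nora           84.0               87.0
Lena           56.5               59.5
add column shifted = t['grade_rank_plus_3'] + 3:
         grade_rank  grade_rank_plus_3  shifted
student                                        
Omar           97.0              100.0    103.0
Nora           84.0               87.0     90.0
Lena           56.5               59.5     62.5

62.5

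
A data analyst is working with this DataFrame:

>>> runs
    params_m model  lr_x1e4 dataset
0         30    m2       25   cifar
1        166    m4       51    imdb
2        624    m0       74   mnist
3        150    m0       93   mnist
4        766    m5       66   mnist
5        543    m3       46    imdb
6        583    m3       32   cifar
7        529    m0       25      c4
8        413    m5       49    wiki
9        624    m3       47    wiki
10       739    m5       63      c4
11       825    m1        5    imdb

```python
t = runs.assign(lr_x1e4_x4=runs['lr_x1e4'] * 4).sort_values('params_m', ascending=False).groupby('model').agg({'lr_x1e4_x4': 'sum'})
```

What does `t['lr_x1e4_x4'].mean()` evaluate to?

add column lr_x1e4_x4 = runs['lr_x1e4'] * 4:
    params_m model  lr_x1e4 dataset  lr_x1e4_x4
0         30    m2       25   cifar         100
1        166    m4       51    imdb         204
2        624    m0       74   mnist         296
3        150    m0       93   mnist         372
4        766    m5       66   mnist         264
5        543    m3       46    imdb         184
6        583    m3       32   cifar         128
7        529    m0       25      c4         100
8        413    m5       49    wiki         196
9        624    m3       47    wiki         188
10       739    m5       63      c4         252
11       825    m1        5    imdb          20
sort by params_m descending:
    params_m model  lr_x1e4 dataset  lr_x1e4_x4
11       825    m1        5    imdb          20
4        766    m5       66   mnist         264
10       739    m5       63      c4         252
2        624    m0       74   mnist         296
9        624    m3       47    wiki         188
6        583    m3       32   cifar         128
5        543    m3       46    imdb         184
7        529    m0       25      c4         100
8        413    m5       49    wiki         196
1        166    m4       51    imdb         204
3        150    m0       93   mnist         372
0         30    m2       25   cifar         100
group by model, sum of lr_x1e4_x4:
       lr_x1e4_x4
model            
m0            768
m1             20
m2            100
m3            500
m4            204
m5            712

384.0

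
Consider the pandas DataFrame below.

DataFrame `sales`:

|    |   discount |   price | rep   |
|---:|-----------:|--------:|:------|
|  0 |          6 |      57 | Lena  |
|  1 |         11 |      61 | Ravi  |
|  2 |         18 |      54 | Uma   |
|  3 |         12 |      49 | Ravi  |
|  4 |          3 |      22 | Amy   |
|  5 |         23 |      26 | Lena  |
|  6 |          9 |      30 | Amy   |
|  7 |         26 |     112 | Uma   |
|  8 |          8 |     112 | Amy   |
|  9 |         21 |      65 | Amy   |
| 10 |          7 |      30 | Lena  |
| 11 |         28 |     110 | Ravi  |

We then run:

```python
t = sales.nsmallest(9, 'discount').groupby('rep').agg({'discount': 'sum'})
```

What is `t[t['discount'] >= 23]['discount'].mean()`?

32.0

take 9 rows with smallest discount:
    discount  price   rep
4          3     22   Amy
0          6     57  Lena
10         7     30  Lena
8          8    112   Amy
6          9     30   Amy
1         11     61  Ravi
3         12     49  Ravi
2         18     54   Uma
9         21     65   Amy
group by rep, sum of discount:
      discount
rep           
Amy         41
Lena        13
Ravi        23
Uma         18
filter rows where discount >= 23:
      discount
rep           
Amy         41
Ravi        23
Then the mean of column 'discount': 32.0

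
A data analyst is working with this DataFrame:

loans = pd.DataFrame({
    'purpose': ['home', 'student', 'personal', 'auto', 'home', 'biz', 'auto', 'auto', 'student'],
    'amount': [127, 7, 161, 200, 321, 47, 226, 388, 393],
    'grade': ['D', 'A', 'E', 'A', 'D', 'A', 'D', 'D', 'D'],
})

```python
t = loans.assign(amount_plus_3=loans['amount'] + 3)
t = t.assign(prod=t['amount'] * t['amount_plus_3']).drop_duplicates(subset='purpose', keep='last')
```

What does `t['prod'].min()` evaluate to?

add column amount_plus_3 = loans['amount'] + 3:
    purpose  amount grade  amount_plus_3
0      home     127     D            130
1   student       7     A             10
2  personal     161     E            164
3      auto     200     A            203
4      home     321     D            324
5       biz      47     A             50
6      auto     226     D            229
7      auto     388     D            391
8   student     393     D            396
add column prod = t['amount'] * t['amount_plus_3']:
    purpose  amount grade  amount_plus_3    prod
0      home     127     D            130   16510
1   student       7     A             10      70
2  personal     161     E            164   26404
3      auto     200     A            203   40600
4      home     321     D            324  104004
5       biz      47     A             50    2350
6      auto     226     D            229   51754
7      auto     388     D            391  151708
8   student     393     D            396  155628
drop duplicate purpose (keep=last):
    purpose  amount grade  amount_plus_3    prod
2  personal     161     E            164   26404
4      home     321     D            324  104004
5       biz      47     A             50    2350
7      auto     388     D            391  151708
8   student     393     D            396  155628
Reading off the min of column 'prod', we get 2350.

2350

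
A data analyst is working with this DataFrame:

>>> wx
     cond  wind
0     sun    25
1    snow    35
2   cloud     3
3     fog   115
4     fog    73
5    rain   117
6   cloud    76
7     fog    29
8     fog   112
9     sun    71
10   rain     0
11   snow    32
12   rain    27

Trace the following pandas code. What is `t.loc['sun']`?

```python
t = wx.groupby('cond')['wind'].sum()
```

group by cond, sum of wind:
cond
cloud     79
fog      329
rain     144
snow      67
sun       96
Name: wind, dtype: int64
Taking the value at index 'sun' gives 96.

96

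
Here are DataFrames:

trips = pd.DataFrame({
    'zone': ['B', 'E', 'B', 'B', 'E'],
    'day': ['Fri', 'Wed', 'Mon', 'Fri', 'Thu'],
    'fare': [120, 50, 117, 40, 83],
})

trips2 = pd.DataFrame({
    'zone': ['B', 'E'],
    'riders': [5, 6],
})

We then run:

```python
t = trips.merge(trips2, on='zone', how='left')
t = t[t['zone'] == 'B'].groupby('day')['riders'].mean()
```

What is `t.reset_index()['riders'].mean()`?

5.0

merge on 'zone' (how='left') → 5 rows:
  zone  day  fare  riders
0    B  Fri   120       5
1    E  Wed    50       6
2    B  Mon   117       5
3    B  Fri    40       5
4    E  Thu    83       6
filter rows where zone == 'B':
  zone  day  fare  riders
0    B  Fri   120       5
2    B  Mon   117       5
3    B  Fri    40       5
group by day, mean of riders:
day
Fri    5.0
Mon    5.0
Name: riders, dtype: float64
reset_index():
   day  riders
0  Fri     5.0
1  Mon     5.0
mean of column 'riders' → 5.0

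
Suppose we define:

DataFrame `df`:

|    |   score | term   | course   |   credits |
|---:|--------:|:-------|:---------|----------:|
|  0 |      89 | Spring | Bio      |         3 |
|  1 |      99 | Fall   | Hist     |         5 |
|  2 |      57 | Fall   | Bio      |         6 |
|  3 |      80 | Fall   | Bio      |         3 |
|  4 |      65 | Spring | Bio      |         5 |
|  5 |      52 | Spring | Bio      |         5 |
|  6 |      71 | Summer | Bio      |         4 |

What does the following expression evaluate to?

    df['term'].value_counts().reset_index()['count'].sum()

value_counts of term:
term
Spring    3
Fall      3
Summer    1
Name: count, dtype: int64
reset_index():
     term  count
0  Spring      3
1    Fall      3
2  Summer      1
So sum() = 7.

7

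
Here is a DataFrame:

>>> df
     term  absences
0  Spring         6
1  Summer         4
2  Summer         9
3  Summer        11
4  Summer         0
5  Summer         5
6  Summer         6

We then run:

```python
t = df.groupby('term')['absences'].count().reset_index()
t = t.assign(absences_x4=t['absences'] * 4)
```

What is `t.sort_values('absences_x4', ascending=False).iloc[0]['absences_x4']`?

group by term, count of absences:
term
Spring    1
Summer    6
Name: absences, dtype: int64
reset_index():
     term  absences
0  Spring         1
1  Summer         6
add column absences_x4 = t['absences'] * 4:
     term  absences  absences_x4
0  Spring         1            4
1  Summer         6           24
sort by absences_x4 descending:
     term  absences  absences_x4
1  Summer         6           24
0  Spring         1            4
The value at position 0, column 'absences_x4' is 24.

24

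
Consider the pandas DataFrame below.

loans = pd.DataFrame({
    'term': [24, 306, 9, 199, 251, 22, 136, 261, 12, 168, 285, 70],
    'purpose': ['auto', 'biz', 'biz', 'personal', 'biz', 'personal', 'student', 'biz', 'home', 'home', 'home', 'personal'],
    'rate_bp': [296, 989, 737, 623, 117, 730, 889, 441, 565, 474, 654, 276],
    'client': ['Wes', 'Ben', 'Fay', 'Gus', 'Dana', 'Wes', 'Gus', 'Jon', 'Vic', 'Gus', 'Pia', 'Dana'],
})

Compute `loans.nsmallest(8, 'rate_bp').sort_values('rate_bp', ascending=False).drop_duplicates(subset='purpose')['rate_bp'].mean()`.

503.5

take 8 rows with smallest rate_bp:
    term   purpose  rate_bp client
4    251       biz      117   Dana
11    70  personal      276   Dana
0     24      auto      296    Wes
7    261       biz      441    Jon
9    168      home      474    Gus
8     12      home      565    Vic
3    199  personal      623    Gus
10   285      home      654    Pia
sort by rate_bp descending:
    term   purpose  rate_bp client
10   285      home      654    Pia
3    199  personal      623    Gus
8     12      home      565    Vic
9    168      home      474    Gus
7    261       biz      441    Jon
0     24      auto      296    Wes
11    70  personal      276   Dana
4    251       biz      117   Dana
drop duplicate purpose (keep=first):
    term   purpose  rate_bp client
10   285      home      654    Pia
3    199  personal      623    Gus
7    261       biz      441    Jon
0     24      auto      296    Wes
Hence 503.5.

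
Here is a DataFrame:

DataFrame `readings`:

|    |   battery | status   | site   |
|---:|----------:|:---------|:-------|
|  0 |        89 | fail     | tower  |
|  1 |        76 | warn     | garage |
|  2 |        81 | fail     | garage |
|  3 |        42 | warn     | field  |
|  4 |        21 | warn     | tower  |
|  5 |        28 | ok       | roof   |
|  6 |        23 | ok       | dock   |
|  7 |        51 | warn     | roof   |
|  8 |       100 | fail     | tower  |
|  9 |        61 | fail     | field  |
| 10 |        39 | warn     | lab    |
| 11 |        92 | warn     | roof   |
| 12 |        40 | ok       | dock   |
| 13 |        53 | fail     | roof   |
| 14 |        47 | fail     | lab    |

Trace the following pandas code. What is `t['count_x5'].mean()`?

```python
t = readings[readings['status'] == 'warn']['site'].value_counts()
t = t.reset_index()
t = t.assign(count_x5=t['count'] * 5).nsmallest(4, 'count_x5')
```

filter rows where status == 'warn':
    battery status    site
1        76   warn  garage
3        42   warn   field
4        21   warn   tower
7        51   warn    roof
10       39   warn     lab
11       92   warn    roof
value_counts of site:
site
roof      2
garage    1
field     1
tower     1
lab       1
Name: count, dtype: int64
reset_index():
     site  count
0    roof      2
1  garage      1
2   field      1
3   tower      1
4     lab      1
add column count_x5 = t['count'] * 5:
     site  count  count_x5
0    roof      2        10
1  garage      1         5
2   field      1         5
3   tower      1         5
4     lab      1         5
take 4 rows with smallest count_x5:
     site  count  count_x5
1  garage      1         5
2   field      1         5
3   tower      1         5
4     lab      1         5
Hence 5.0.

5.0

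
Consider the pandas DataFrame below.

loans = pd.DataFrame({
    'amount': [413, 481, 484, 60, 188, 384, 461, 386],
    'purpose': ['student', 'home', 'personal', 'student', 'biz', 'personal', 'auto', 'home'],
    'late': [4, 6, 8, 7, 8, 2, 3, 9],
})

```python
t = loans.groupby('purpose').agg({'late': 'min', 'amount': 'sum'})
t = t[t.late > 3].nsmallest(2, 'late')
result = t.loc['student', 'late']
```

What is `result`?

4

group by purpose: min(late), sum(amount):
          late  amount
purpose               
auto         3     461
biz          8     188
home         6     867
personal     2     868
student      4     473
filter rows where late > 3:
         late  amount
purpose              
biz         8     188
home        6     867
student     4     473
take 2 rows with smallest late:
         late  amount
purpose              
student     4     473
home        6     867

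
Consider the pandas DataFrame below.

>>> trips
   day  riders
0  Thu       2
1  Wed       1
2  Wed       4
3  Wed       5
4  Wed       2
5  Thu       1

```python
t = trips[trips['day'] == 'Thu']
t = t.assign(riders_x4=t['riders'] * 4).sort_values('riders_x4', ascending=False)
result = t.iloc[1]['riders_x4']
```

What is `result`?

4

filter rows where day == 'Thu':
   day  riders
0  Thu       2
5  Thu       1
add column riders_x4 = t['riders'] * 4:
   day  riders  riders_x4
0  Thu       2          8
5  Thu       1          4
sort by riders_x4 descending:
   day  riders  riders_x4
0  Thu       2          8
5  Thu       1          4
Then the value at position 1, column 'riders_x4': 4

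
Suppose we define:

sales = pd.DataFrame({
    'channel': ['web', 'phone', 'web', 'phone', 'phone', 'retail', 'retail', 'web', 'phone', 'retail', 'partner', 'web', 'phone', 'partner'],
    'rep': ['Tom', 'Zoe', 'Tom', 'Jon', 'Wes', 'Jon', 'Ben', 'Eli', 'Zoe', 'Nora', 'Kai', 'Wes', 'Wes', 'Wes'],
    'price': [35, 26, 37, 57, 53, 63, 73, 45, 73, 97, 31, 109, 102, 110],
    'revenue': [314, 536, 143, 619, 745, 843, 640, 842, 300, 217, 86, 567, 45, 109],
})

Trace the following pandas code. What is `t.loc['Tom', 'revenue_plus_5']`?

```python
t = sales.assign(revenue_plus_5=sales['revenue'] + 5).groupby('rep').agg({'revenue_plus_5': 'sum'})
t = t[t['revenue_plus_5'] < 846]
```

add column revenue_plus_5 = sales['revenue'] + 5:
    channel   rep  price  revenue  revenue_plus_5
0       web   Tom     35      314             319
1     phone   Zoe     26      536             541
2       web   Tom     37      143             148
3     phone   Jon     57      619             624
4     phone   Wes     53      745             750
5    retail   Jon     63      843             848
6    retail   Ben     73      640             645
7       web   Eli     45      842             847
8     phone   Zoe     73      300             305
9    retail  Nora     97      217             222
10  partner   Kai     31       86              91
11      web   Wes    109      567             572
12    phone   Wes    102       45              50
13  partner   Wes    110      109             114
group by rep, sum of revenue_plus_5:
      revenue_plus_5
rep                 
Ben              645
Eli              847
Jon             1472
Kai               91
Nora             222
Tom              467
Wes             1486
Zoe              846
filter rows where revenue_plus_5 < 846:
      revenue_plus_5
rep                 
Ben              645
Kai               91
Nora             222
Tom              467
value at row 'Tom', column 'revenue_plus_5' → 467

467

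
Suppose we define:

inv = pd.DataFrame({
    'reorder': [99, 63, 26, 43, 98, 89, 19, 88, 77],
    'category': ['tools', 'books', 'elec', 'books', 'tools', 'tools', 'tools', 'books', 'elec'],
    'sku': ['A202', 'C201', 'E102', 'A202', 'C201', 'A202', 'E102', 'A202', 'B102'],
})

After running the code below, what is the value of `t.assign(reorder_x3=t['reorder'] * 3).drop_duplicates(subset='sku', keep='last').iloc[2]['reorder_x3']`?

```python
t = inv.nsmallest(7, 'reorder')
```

take 7 rows with smallest reorder:
   reorder category   sku
6       19    tools  E102
2       26     elec  E102
3       43    books  A202
1       63    books  C201
8       77     elec  B102
7       88    books  A202
5       89    tools  A202
add column reorder_x3 = t['reorder'] * 3:
   reorder category   sku  reorder_x3
6       19    tools  E102          57
2       26     elec  E102          78
3       43    books  A202         129
1       63    books  C201         189
8       77     elec  B102         231
7       88    books  A202         264
5       89    tools  A202         267
drop duplicate sku (keep=last):
   reorder category   sku  reorder_x3
2       26     elec  E102          78
1       63    books  C201         189
8       77     elec  B102         231
5       89    tools  A202         267
Then the value at position 2, column 'reorder_x3': 231

231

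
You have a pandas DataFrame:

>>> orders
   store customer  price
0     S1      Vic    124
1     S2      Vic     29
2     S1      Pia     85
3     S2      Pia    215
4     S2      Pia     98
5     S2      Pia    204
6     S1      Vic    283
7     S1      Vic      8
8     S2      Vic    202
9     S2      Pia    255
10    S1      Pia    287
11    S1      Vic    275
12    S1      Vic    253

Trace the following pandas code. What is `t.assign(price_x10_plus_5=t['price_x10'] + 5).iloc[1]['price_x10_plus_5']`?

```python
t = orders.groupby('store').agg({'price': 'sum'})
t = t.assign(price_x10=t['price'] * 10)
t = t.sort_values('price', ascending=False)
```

group by store, sum of price:
       price
store       
S1      1315
S2      1003
add column price_x10 = t['price'] * 10:
       price  price_x10
store                  
S1      1315      13150
S2      1003      10030
sort by price descending:
       price  price_x10
store                  
S1      1315      13150
S2      1003      10030
add column price_x10_plus_5 = t['price_x10'] + 5:
       price  price_x10  price_x10_plus_5
store                                    
S1      1315      13150             13155
S2      1003      10030             10035
So iloc[1]['price_x10_plus_5'] = 10035.

10035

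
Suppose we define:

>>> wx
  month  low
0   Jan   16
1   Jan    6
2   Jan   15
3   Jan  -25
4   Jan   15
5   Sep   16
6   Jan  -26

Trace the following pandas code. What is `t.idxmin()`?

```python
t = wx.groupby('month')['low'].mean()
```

Jan

group by month, mean of low:
month
Jan     0.166667
Sep    16.000000
Name: low, dtype: float64
Finally, label with the smallest value = Jan.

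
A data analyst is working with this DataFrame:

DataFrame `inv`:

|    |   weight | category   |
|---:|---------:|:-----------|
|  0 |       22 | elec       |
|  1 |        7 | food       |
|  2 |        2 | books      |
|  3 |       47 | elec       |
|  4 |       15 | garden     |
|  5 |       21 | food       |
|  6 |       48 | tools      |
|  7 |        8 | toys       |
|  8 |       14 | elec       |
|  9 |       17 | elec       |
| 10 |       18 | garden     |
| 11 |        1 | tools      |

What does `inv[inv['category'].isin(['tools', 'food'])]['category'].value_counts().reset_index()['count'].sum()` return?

4

filter rows where category in ['tools', 'food']:
    weight category
1        7     food
5       21     food
6       48    tools
11       1    tools
value_counts of category:
category
food     2
tools    2
Name: count, dtype: int64
reset_index():
  category  count
0     food      2
1    tools      2
Hence 4.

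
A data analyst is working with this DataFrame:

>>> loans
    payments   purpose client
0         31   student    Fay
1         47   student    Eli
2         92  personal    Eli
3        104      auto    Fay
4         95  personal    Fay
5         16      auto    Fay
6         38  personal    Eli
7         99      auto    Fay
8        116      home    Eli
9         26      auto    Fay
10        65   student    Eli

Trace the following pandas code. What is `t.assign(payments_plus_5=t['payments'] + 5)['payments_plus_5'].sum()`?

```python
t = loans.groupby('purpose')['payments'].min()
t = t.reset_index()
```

221

group by purpose, min of payments:
purpose
auto         16
home        116
personal     38
student      31
Name: payments, dtype: int64
reset_index():
    purpose  payments
0      auto        16
1      home       116
2  personal        38
3   student        31
add column payments_plus_5 = t['payments'] + 5:
    purpose  payments  payments_plus_5
0      auto        16               21
1      home       116              121
2  personal        38               43
3   student        31               36
Hence 221.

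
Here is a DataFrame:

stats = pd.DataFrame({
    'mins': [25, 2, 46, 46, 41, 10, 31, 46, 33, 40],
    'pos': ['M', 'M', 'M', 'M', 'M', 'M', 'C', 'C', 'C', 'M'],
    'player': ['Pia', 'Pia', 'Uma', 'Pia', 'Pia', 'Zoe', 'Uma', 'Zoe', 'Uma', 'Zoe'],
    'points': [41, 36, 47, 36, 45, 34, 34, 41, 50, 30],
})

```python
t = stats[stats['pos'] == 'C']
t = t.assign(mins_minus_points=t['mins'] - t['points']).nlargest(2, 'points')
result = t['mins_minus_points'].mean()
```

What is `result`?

filter rows where pos == 'C':
   mins pos player  points
6    31   C    Uma      34
7    46   C    Zoe      41
8    33   C    Uma      50
add column mins_minus_points = t['mins'] - t['points']:
   mins pos player  points  mins_minus_points
6    31   C    Uma      34                 -3
7    46   C    Zoe      41                  5
8    33   C    Uma      50                -17
take 2 rows with largest points:
   mins pos player  points  mins_minus_points
8    33   C    Uma      50                -17
7    46   C    Zoe      41                  5
Then the mean of column 'mins_minus_points': -6.0

-6.0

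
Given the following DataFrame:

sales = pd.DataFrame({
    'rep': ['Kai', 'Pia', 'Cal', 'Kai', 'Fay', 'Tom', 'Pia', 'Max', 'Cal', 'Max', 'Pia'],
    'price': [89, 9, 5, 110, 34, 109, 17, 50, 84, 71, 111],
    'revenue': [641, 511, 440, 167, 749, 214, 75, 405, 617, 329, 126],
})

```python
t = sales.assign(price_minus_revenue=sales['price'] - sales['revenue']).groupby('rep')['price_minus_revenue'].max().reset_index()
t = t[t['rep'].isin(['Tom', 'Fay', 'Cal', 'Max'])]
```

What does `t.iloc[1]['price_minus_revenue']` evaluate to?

-715

add column price_minus_revenue = sales['price'] - sales['revenue']:
    rep  price  revenue  price_minus_revenue
0   Kai     89      641                 -552
1   Pia      9      511                 -502
2   Cal      5      440                 -435
3   Kai    110      167                  -57
4   Fay     34      749                 -715
5   Tom    109      214                 -105
6   Pia     17       75                  -58
7   Max     50      405                 -355
8   Cal     84      617                 -533
9   Max     71      329                 -258
10  Pia    111      126                  -15
group by rep, max of price_minus_revenue:
rep
Cal   -435
Fay   -715
Kai    -57
Max   -258
Pia    -15
Tom   -105
Name: price_minus_revenue, dtype: int64
reset_index():
   rep  price_minus_revenue
0  Cal                 -435
1  Fay                 -715
2  Kai                  -57
3  Max                 -258
4  Pia                  -15
5  Tom                 -105
filter rows where rep in ['Tom', 'Fay', 'Cal', 'Max']:
   rep  price_minus_revenue
0  Cal                 -435
1  Fay                 -715
3  Max                 -258
5  Tom                 -105
Then the value at position 1, column 'price_minus_revenue': -715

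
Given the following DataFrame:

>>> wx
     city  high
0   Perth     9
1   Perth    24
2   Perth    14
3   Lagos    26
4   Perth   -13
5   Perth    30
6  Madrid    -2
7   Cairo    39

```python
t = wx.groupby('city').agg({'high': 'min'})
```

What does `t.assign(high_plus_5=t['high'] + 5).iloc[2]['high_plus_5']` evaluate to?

group by city, min of high:
        high
city        
Cairo     39
Lagos     26
Madrid    -2
Perth    -13
add column high_plus_5 = t['high'] + 5:
        high  high_plus_5
city                     
Cairo     39           44
Lagos     26           31
Madrid    -2            3
Perth    -13           -8

3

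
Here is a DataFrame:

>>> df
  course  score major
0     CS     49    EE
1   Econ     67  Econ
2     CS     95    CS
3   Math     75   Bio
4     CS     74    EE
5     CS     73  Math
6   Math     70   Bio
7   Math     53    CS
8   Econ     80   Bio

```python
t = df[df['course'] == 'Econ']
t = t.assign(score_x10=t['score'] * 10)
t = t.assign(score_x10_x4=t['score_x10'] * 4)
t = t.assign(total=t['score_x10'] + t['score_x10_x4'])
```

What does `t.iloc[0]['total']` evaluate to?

filter rows where course == 'Econ':
  course  score major
1   Econ     67  Econ
8   Econ     80   Bio
add column score_x10 = t['score'] * 10:
  course  score major  score_x10
1   Econ     67  Econ        670
8   Econ     80   Bio        800
add column score_x10_x4 = t['score_x10'] * 4:
  course  score major  score_x10  score_x10_x4
1   Econ     67  Econ        670          2680
8   Econ     80   Bio        800          3200
add column total = t['score_x10'] + t['score_x10_x4']:
  course  score major  score_x10  score_x10_x4  total
1   Econ     67  Econ        670          2680   3350
8   Econ     80   Bio        800          3200   4000
Taking the value at position 0, column 'total' gives 3350.

3350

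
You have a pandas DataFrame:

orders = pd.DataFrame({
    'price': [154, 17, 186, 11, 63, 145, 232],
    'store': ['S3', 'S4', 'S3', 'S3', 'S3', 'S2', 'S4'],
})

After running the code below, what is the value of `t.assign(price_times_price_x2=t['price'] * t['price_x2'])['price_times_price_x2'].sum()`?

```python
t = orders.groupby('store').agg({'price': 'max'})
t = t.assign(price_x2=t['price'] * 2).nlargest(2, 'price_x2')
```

group by store, max of price:
       price
store       
S2       145
S3       186
S4       232
add column price_x2 = t['price'] * 2:
       price  price_x2
store                 
S2       145       290
S3       186       372
S4       232       464
take 2 rows with largest price_x2:
       price  price_x2
store                 
S4       232       464
S3       186       372
add column price_times_price_x2 = t['price'] * t['price_x2']:
       price  price_x2  price_times_price_x2
store                                       
S4       232       464                107648
S3       186       372                 69192
So sum() = 176840.

176840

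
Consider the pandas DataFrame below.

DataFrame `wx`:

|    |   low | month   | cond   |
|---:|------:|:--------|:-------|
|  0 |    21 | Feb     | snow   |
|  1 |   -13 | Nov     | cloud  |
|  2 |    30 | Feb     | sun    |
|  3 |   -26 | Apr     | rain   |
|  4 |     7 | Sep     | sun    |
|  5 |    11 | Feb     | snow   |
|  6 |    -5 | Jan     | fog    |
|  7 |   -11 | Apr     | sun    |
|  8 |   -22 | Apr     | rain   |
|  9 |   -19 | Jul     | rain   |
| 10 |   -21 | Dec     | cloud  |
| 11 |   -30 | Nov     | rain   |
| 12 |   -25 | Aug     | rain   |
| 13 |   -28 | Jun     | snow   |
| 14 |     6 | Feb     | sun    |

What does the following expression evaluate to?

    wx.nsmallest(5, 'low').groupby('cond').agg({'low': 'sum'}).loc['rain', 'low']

-103

take 5 rows with smallest low:
    low month  cond
11  -30   Nov  rain
13  -28   Jun  snow
3   -26   Apr  rain
12  -25   Aug  rain
8   -22   Apr  rain
group by cond, sum of low:
      low
cond     
rain -103
snow  -28
Taking the value at row 'rain', column 'low' gives -103.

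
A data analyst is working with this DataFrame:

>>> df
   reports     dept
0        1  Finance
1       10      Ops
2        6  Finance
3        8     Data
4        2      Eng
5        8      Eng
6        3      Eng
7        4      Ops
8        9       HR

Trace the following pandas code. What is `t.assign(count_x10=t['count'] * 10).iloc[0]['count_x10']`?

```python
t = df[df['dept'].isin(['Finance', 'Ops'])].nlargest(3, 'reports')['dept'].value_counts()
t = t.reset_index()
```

20

filter rows where dept in ['Finance', 'Ops']:
   reports     dept
0        1  Finance
1       10      Ops
2        6  Finance
7        4      Ops
take 3 rows with largest reports:
   reports     dept
1       10      Ops
2        6  Finance
7        4      Ops
value_counts of dept:
dept
Ops        2
Finance    1
Name: count, dtype: int64
reset_index():
      dept  count
0      Ops      2
1  Finance      1
add column count_x10 = t['count'] * 10:
      dept  count  count_x10
0      Ops      2         20
1  Finance      1         10
Taking the value at position 0, column 'count_x10' gives 20.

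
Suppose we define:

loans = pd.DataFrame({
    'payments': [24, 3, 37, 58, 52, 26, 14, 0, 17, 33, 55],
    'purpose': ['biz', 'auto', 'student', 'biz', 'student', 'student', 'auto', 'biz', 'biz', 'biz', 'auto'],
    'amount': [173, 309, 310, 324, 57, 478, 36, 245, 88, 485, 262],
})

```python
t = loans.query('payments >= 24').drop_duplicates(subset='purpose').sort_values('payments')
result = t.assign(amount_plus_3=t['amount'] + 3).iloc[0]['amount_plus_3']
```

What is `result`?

filter rows where payments >= 24:
    payments  purpose  amount
0         24      biz     173
2         37  student     310
3         58      biz     324
4         52  student      57
5         26  student     478
9         33      biz     485
10        55     auto     262
drop duplicate purpose (keep=first):
    payments  purpose  amount
0         24      biz     173
2         37  student     310
10        55     auto     262
sort by payments:
    payments  purpose  amount
0         24      biz     173
2         37  student     310
10        55     auto     262
add column amount_plus_3 = t['amount'] + 3:
    payments  purpose  amount  amount_plus_3
0         24      biz     173            176
2         37  student     310            313
10        55     auto     262            265
So iloc[0]['amount_plus_3'] = 176.

176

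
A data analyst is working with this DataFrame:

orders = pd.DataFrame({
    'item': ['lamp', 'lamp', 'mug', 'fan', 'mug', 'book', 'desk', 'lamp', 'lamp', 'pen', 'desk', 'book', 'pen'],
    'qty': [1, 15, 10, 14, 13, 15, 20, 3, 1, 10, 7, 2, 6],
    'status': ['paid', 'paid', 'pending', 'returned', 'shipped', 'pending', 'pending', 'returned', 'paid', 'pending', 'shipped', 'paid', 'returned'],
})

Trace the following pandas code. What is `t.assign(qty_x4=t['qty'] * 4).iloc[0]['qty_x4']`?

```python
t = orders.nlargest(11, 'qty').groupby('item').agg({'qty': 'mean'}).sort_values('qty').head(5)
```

32.0

take 11 rows with largest qty:
    item  qty    status
6   desk   20   pending
1   lamp   15      paid
5   book   15   pending
3    fan   14  returned
4    mug   13   shipped
2    mug   10   pending
9    pen   10   pending
10  desk    7   shipped
12   pen    6  returned
7   lamp    3  returned
11  book    2      paid
group by item, mean of qty:
       qty
item      
book   8.5
desk  13.5
fan   14.0
lamp   9.0
mug   11.5
pen    8.0
sort by qty:
       qty
item      
pen    8.0
book   8.5
lamp   9.0
mug   11.5
desk  13.5
fan   14.0
take first 5 rows:
       qty
item      
pen    8.0
book   8.5
lamp   9.0
mug   11.5
desk  13.5
add column qty_x4 = t['qty'] * 4:
       qty  qty_x4
item              
pen    8.0    32.0
book   8.5    34.0
lamp   9.0    36.0
mug   11.5    46.0
desk  13.5    54.0
Reading off the value at position 0, column 'qty_x4', we get 32.0.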